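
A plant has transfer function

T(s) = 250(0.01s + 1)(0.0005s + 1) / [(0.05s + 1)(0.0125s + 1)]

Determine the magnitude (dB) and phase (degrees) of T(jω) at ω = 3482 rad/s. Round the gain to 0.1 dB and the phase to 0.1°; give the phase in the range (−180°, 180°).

At ω = 3482 rad/s:
zero (1 + j3482·0.01) = 1 + j34.82 → |·| ≈ 34.834, ∠ ≈ 88.35°
zero (1 + j3482·0.0005) = 1 + j1.741 → |·| ≈ 2.0078, ∠ ≈ 60.13°
pole (1 + j3482·0.05) = 1 + j174.1 → |·| ≈ 174.1, ∠ ≈ 89.67°
pole (1 + j3482·0.0125) = 1 + j43.525 → |·| ≈ 43.536, ∠ ≈ 88.68°
|T| = 250 · 34.834 · 2.0078 / (174.1 · 43.536) ≈ 2.3068
Gain = 20 log₁₀(2.3068) ≈ 7.26 dB
∠T = (88.35° + 60.13°) − (89.67° + 88.68°) = -29.87°

7.3 dB, -29.9°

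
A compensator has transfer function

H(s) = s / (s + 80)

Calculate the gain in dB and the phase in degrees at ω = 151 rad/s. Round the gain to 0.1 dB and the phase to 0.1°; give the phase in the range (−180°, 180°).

-1.1 dB, 27.9°

At s = jω = j151:
zero at origin: s = j151 → |·| = 151, ∠ = 90.00°
pole (s+80): 80 + j151 → |·| = √(80²+151²) = √29201 ≈ 170.88, ∠ = arctan(151/80) ≈ 62.09°
|H| = 1 · 151 / 170.88 ≈ 0.88366
Gain = 20 log₁₀(0.88366) ≈ -1.07 dB
∠H = 90.00° − 62.09° = 27.91°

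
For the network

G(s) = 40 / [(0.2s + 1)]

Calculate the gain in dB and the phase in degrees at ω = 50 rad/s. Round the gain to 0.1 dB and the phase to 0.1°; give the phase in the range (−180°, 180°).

At ω = 50 rad/s:
pole (1 + j50·0.2) = 1 + j10 → |·| ≈ 10.05, ∠ ≈ 84.29°
|G| = 40 · 1 / (10.05) ≈ 3.9801
Gain = 20 log₁₀(3.9801) ≈ 12.00 dB
∠G = (0°) − (84.29°) = -84.29°

12.0 dB, -84.3°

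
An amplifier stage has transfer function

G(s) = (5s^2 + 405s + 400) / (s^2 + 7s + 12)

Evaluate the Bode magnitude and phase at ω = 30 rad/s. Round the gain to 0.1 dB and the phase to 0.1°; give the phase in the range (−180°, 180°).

Substitute s = j30:
Numerator: 5(j30)^2 + 405(j30) + 400 = -4100 + j12150
Denominator: (j30)^2 + 7(j30) + 12 = -888 + j210
|N| = √(4100² + 12150²) ≈ 12823, ∠N ≈ 108.65°
|D| = √(888² + 210²) ≈ 912.49, ∠D ≈ 166.69°
|G| = 12823 / 912.49 ≈ 14.053
Gain = 20 log₁₀(14.053) ≈ 22.96 dB
∠G = 108.65° − 166.69° = -58.04°

23.0 dB, -58.0°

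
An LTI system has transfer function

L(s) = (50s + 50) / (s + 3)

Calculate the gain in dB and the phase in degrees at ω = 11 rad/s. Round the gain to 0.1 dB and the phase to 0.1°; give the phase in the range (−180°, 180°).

Substitute s = j11:
Numerator: 50(j11) + 50 = 50 + j550
Denominator: (j11) + 3 = 3 + j11
|N| = √(50² + 550²) ≈ 552.27, ∠N ≈ 84.81°
|D| = √(3² + 11²) ≈ 11.402, ∠D ≈ 74.74°
|L| = 552.27 / 11.402 ≈ 48.436
Gain = 20 log₁₀(48.436) ≈ 33.70 dB
∠L = 84.81° − 74.74° = 10.07°

33.7 dB, 10.1°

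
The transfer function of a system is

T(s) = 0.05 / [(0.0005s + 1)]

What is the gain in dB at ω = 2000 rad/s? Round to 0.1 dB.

At ω = 2000 rad/s:
pole (1 + j2000·0.0005) = 1 + j1 → |·| ≈ 1.4142, ∠ ≈ 45.00°
|T| = 0.05 · 1 / (1.4142) ≈ 0.035356
Gain = 20 log₁₀(0.035356) ≈ -29.03 dB

-29.0 dB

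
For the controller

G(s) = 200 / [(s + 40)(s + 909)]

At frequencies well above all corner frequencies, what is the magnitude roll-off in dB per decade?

Each pole contributes −20 dB/decade at high frequency; each zero contributes +20 dB/decade.
Net: 0 zero(s) − 2 pole(s) → -40 dB/decade.

-40 dB/decade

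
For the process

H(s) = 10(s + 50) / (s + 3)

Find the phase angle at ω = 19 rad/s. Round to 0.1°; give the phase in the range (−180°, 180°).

At s = jω = j19:
zero (s+50): 50 + j19 → |·| = √(50²+19²) = √2861 ≈ 53.488, ∠ = arctan(19/50) ≈ 20.81°
pole (s+3): 3 + j19 → |·| = √(3²+19²) = √370 ≈ 19.235, ∠ = arctan(19/3) ≈ 81.03°
∠H = 20.81° − 81.03° = -60.22°

-60.2°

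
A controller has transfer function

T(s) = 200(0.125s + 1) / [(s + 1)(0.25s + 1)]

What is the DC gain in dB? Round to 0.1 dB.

T(0) = 200 · 1 / 1 = 200
20 log₁₀(200) ≈ 46.02 dB

46.0 dB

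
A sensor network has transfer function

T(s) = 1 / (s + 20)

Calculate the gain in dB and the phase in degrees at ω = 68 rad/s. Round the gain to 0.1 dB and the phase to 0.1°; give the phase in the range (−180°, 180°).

-37.0 dB, -73.6°

At s = jω = j68:
pole (s+20): 20 + j68 → |·| = √(20²+68²) = √5024 ≈ 70.88, ∠ = arctan(68/20) ≈ 73.61°
|T| = 1 / 70.88 ≈ 0.014108
Gain = 20 log₁₀(0.014108) ≈ -37.01 dB
∠T = 0.00° − 73.61° = -73.61°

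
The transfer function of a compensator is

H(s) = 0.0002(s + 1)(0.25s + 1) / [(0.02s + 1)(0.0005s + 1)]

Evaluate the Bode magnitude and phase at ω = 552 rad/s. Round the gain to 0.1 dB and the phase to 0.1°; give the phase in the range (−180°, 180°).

2.4 dB, 79.2°

At ω = 552 rad/s:
zero (1 + j552·1) = 1 + j552 → |·| ≈ 552, ∠ ≈ 89.90°
zero (1 + j552·0.25) = 1 + j138 → |·| ≈ 138, ∠ ≈ 89.58°
pole (1 + j552·0.02) = 1 + j11.04 → |·| ≈ 11.085, ∠ ≈ 84.82°
pole (1 + j552·0.0005) = 1 + j0.276 → |·| ≈ 1.0374, ∠ ≈ 15.43°
|H| = 0.0002 · 552 · 138 / (11.085 · 1.0374) ≈ 1.3248
Gain = 20 log₁₀(1.3248) ≈ 2.44 dB
∠H = (89.90° + 89.58°) − (84.82° + 15.43°) = 79.23°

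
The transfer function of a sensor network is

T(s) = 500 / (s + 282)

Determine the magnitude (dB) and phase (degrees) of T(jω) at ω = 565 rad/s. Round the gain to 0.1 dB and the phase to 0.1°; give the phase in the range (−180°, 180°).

-2.0 dB, -63.5°

Substitute s = j565:
Numerator: 500 = 500 + j0
Denominator: (j565) + 282 = 282 + j565
|N| = √(500² + 0²) ≈ 500, ∠N ≈ 0.00°
|D| = √(282² + 565²) ≈ 631.47, ∠D ≈ 63.48°
|T| = 500 / 631.47 ≈ 0.7918
Gain = 20 log₁₀(0.7918) ≈ -2.03 dB
∠T = 0.00° − 63.48° = -63.48°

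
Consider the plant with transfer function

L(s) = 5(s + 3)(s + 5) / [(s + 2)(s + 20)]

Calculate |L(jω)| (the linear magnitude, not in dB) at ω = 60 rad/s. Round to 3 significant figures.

4.76

At s = jω = j60:
zero (s+3): 3 + j60 → |·| = √(3²+60²) = √3609 ≈ 60.075, ∠ = arctan(60/3) ≈ 87.14°
zero (s+5): 5 + j60 → |·| = √(5²+60²) = √3625 ≈ 60.208, ∠ = arctan(60/5) ≈ 85.24°
pole (s+2): 2 + j60 → |·| = √(2²+60²) = √3604 ≈ 60.033, ∠ = arctan(60/2) ≈ 88.09°
pole (s+20): 20 + j60 → |·| = √(20²+60²) = √4000 ≈ 63.246, ∠ = arctan(60/20) ≈ 71.57°
|L| = 5 · 3617 / 3796.8 ≈ 4.7632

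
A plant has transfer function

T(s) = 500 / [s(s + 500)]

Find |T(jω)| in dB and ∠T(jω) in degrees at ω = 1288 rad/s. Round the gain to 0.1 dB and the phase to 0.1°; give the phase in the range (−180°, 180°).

-71.0 dB, -158.8°

At s = jω = j1288:
pole (s+500): 500 + j1288 → |·| = √(500²+1288²) = √1908944 ≈ 1381.6, ∠ = arctan(1288/500) ≈ 68.78°
pole at origin: |s| = 1288, ∠ = 90.00° (in denominator)
|T| = 500 / 1.7795e+06 ≈ 0.00028098
Gain = 20 log₁₀(0.00028098) ≈ -71.03 dB
∠T = 0.00° − 158.78° = -158.78°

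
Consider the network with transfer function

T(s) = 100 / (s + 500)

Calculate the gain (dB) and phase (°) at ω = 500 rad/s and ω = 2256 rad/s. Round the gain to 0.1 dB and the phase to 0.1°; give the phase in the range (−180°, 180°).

Substitute s = j500:
Numerator: 100 = 100 + j0
Denominator: (j500) + 500 = 500 + j500
|N| = √(100² + 0²) ≈ 100, ∠N ≈ 0.00°
|D| = √(500² + 500²) ≈ 707.11, ∠D ≈ 45.00°
|T| = 100 / 707.11 ≈ 0.14142
Gain = 20 log₁₀(0.14142) ≈ -16.99 dB
∠T = 0.00° − 45.00° = -45.00°

Substitute s = j2256:
Numerator: 100 = 100 + j0
Denominator: (j2256) + 500 = 500 + j2256
|N| = √(100² + 0²) ≈ 100, ∠N ≈ 0.00°
|D| = √(500² + 2256²) ≈ 2310.7, ∠D ≈ 77.50°
|T| = 100 / 2310.7 ≈ 0.043277
Gain = 20 log₁₀(0.043277) ≈ -27.27 dB
∠T = 0.00° − 77.50° = -77.50°

ω = 500: -17.0 dB, -45.0°; ω = 2256: -27.3 dB, -77.5°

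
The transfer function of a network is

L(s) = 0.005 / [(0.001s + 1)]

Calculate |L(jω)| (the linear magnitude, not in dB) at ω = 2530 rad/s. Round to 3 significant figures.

0.00184

At ω = 2530 rad/s:
pole (1 + j2530·0.001) = 1 + j2.53 → |·| ≈ 2.7205, ∠ ≈ 68.43°
|L| = 0.005 · 1 / (2.7205) ≈ 0.0018379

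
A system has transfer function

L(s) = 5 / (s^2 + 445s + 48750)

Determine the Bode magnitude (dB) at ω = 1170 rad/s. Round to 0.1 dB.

-109.1 dB

Substitute s = j1170:
Numerator: 5 = 5 + j0
Denominator: (j1170)^2 + 445(j1170) + 48750 = -1320150 + j520650
|N| = √(5² + 0²) ≈ 5, ∠N ≈ 0.00°
|D| = √(1320150² + 520650²) ≈ 1.4191e+06, ∠D ≈ 158.48°
|L| = 5 / 1.4191e+06 ≈ 3.5234e-06
Gain = 20 log₁₀(3.5234e-06) ≈ -109.06 dB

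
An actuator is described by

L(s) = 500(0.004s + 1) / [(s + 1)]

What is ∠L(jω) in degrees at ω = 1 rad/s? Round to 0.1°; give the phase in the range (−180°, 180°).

At ω = 1 rad/s:
zero (1 + j1·0.004) = 1 + j0.004 → |·| ≈ 1, ∠ ≈ 0.23°
pole (1 + j1·1) = 1 + j1 → |·| ≈ 1.4142, ∠ ≈ 45.00°
∠L = (0.23°) − (45.00°) = -44.77°

-44.8°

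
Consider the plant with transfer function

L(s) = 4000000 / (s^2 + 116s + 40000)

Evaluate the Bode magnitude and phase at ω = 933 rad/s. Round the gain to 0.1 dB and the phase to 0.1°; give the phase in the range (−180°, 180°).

13.6 dB, -172.6°

At s = jω = j933:
quadratic: (j933)² + 116·j933 + 40000 = -830489 + j108228 → |·| ≈ 8.3751e+05, ∠ ≈ 172.58°
|L| = 4000000 / 8.3751e+05 ≈ 4.7761
Gain = 20 log₁₀(4.7761) ≈ 13.58 dB
∠L = 0.00° − 172.58° = -172.58°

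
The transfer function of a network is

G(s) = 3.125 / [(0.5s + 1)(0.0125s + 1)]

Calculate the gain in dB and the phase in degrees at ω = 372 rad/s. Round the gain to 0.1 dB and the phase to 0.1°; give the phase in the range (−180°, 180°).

At ω = 372 rad/s:
pole (1 + j372·0.5) = 1 + j186 → |·| ≈ 186, ∠ ≈ 89.69°
pole (1 + j372·0.0125) = 1 + j4.65 → |·| ≈ 4.7563, ∠ ≈ 77.86°
|G| = 3.125 · 1 / (186 · 4.7563) ≈ 0.0035324
Gain = 20 log₁₀(0.0035324) ≈ -49.04 dB
∠G = (0°) − (89.69° + 77.86°) = -167.55°

-49.0 dB, -167.6°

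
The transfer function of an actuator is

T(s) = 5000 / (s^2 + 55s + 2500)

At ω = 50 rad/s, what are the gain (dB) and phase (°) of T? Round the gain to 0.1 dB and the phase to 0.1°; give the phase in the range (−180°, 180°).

5.2 dB, -90.0°

At s = jω = j50:
quadratic: (j50)² + 55·j50 + 2500 = 0 + j2750 → |·| ≈ 2750, ∠ ≈ 90.00°
|T| = 5000 / 2750 ≈ 1.8182
Gain = 20 log₁₀(1.8182) ≈ 5.19 dB
∠T = 0.00° − 90.00° = -90.00°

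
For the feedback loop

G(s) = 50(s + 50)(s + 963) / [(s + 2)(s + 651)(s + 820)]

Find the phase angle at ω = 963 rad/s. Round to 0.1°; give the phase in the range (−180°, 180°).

At s = jω = j963:
zero (s+50): 50 + j963 → |·| = √(50²+963²) = √929869 ≈ 964.3, ∠ = arctan(963/50) ≈ 87.03°
zero (s+963): 963 + j963 → |·| = √(963²+963²) = √1854738 ≈ 1361.9, ∠ = arctan(963/963) ≈ 45.00°
pole (s+2): 2 + j963 → |·| = √(2²+963²) = √927373 ≈ 963, ∠ = arctan(963/2) ≈ 89.88°
pole (s+651): 651 + j963 → |·| = √(651²+963²) = √1351170 ≈ 1162.4, ∠ = arctan(963/651) ≈ 55.94°
pole (s+820): 820 + j963 → |·| = √(820²+963²) = √1599769 ≈ 1264.8, ∠ = arctan(963/820) ≈ 49.59°
∠G = 132.03° − 195.41° = -63.38°

-63.4°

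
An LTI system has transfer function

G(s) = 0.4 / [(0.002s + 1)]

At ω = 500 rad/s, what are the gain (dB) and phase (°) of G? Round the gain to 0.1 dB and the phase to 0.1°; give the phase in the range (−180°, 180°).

-11.0 dB, -45.0°

At ω = 500 rad/s:
pole (1 + j500·0.002) = 1 + j1 → |·| ≈ 1.4142, ∠ ≈ 45.00°
|G| = 0.4 · 1 / (1.4142) ≈ 0.28285
Gain = 20 log₁₀(0.28285) ≈ -10.97 dB
∠G = (0°) − (45.00°) = -45.00°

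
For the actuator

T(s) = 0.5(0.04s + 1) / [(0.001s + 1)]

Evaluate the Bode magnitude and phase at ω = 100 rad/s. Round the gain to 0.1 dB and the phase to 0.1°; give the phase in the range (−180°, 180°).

At ω = 100 rad/s:
zero (1 + j100·0.04) = 1 + j4 → |·| ≈ 4.1231, ∠ ≈ 75.96°
pole (1 + j100·0.001) = 1 + j0.1 → |·| ≈ 1.005, ∠ ≈ 5.71°
|T| = 0.5 · 4.1231 / (1.005) ≈ 2.0513
Gain = 20 log₁₀(2.0513) ≈ 6.24 dB
∠T = (75.96°) − (5.71°) = 70.25°

6.2 dB, 70.3°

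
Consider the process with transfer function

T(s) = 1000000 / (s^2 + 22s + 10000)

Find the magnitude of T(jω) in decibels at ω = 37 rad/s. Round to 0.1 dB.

41.2 dB

At s = jω = j37:
quadratic: (j37)² + 22·j37 + 10000 = 8631 + j814 → |·| ≈ 8669.3, ∠ ≈ 5.39°
|T| = 1000000 / 8669.3 ≈ 115.35
Gain = 20 log₁₀(115.35) ≈ 41.24 dB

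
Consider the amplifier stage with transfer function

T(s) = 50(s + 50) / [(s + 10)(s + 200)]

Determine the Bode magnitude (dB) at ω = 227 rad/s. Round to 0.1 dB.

-15.4 dB

At s = jω = j227:
zero (s+50): 50 + j227 → |·| = √(50²+227²) = √54029 ≈ 232.44, ∠ = arctan(227/50) ≈ 77.58°
pole (s+10): 10 + j227 → |·| = √(10²+227²) = √51629 ≈ 227.22, ∠ = arctan(227/10) ≈ 87.48°
pole (s+200): 200 + j227 → |·| = √(200²+227²) = √91529 ≈ 302.54, ∠ = arctan(227/200) ≈ 48.62°
|T| = 50 · 232.44 / 68743 ≈ 0.16906
Gain = 20 log₁₀(0.16906) ≈ -15.44 dB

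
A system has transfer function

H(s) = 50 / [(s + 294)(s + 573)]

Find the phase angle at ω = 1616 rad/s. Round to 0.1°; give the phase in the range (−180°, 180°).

At s = jω = j1616:
pole (s+294): 294 + j1616 → |·| = √(294²+1616²) = √2697892 ≈ 1642.5, ∠ = arctan(1616/294) ≈ 79.69°
pole (s+573): 573 + j1616 → |·| = √(573²+1616²) = √2939785 ≈ 1714.6, ∠ = arctan(1616/573) ≈ 70.48°
∠H = 0.00° − 150.17° = -150.17°

-150.2°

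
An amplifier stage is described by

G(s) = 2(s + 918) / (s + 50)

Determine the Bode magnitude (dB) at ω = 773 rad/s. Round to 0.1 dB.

At s = jω = j773:
zero (s+918): 918 + j773 → |·| = √(918²+773²) = √1440253 ≈ 1200.1, ∠ = arctan(773/918) ≈ 40.10°
pole (s+50): 50 + j773 → |·| = √(50²+773²) = √600029 ≈ 774.62, ∠ = arctan(773/50) ≈ 86.30°
|G| = 2 · 1200.1 / 774.62 ≈ 3.0986
Gain = 20 log₁₀(3.0986) ≈ 9.82 dB

9.8 dB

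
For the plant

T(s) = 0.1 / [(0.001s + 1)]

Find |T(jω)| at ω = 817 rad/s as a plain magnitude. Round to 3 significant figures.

At ω = 817 rad/s:
pole (1 + j817·0.001) = 1 + j0.817 → |·| ≈ 1.2913, ∠ ≈ 39.25°
|T| = 0.1 · 1 / (1.2913) ≈ 0.077441

0.0774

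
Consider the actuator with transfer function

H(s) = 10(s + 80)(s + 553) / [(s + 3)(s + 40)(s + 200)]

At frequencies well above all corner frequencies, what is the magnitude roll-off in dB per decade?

-20 dB/decade

Each pole contributes −20 dB/decade at high frequency; each zero contributes +20 dB/decade.
Net: 2 zero(s) − 3 pole(s) → -20 dB/decade.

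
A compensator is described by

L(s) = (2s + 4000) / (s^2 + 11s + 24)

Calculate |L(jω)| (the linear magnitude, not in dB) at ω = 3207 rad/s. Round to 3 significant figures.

0.000735

Substitute s = j3207:
Numerator: 2(j3207) + 4000 = 4000 + j6414
Denominator: (j3207)^2 + 11(j3207) + 24 = -10284825 + j35277
|N| = √(4000² + 6414²) ≈ 7559.1, ∠N ≈ 58.05°
|D| = √(10284825² + 35277²) ≈ 1.0285e+07, ∠D ≈ 179.80°
|L| = 7559.1 / 1.0285e+07 ≈ 0.00073496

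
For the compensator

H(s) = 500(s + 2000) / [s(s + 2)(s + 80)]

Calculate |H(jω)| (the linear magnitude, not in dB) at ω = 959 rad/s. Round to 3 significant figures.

At s = jω = j959:
zero (s+2000): 2000 + j959 → |·| = √(2000²+959²) = √4919681 ≈ 2218, ∠ = arctan(959/2000) ≈ 25.62°
pole (s+2): 2 + j959 → |·| = √(2²+959²) = √919685 ≈ 959, ∠ = arctan(959/2) ≈ 89.88°
pole (s+80): 80 + j959 → |·| = √(80²+959²) = √926081 ≈ 962.33, ∠ = arctan(959/80) ≈ 85.23°
pole at origin: |s| = 959, ∠ = 90.00° (in denominator)
|H| = 500 · 2218 / 8.8504e+08 ≈ 0.0012531

0.00125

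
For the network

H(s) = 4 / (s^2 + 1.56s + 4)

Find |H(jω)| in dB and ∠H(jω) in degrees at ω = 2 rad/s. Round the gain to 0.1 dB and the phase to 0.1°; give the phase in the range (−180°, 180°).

At s = jω = j2:
quadratic: (j2)² + 1.56·j2 + 4 = 0 + j3.12 → |·| ≈ 3.12, ∠ ≈ 90.00°
|H| = 4 / 3.12 ≈ 1.2821
Gain = 20 log₁₀(1.2821) ≈ 2.16 dB
∠H = 0.00° − 90.00° = -90.00°

2.2 dB, -90.0°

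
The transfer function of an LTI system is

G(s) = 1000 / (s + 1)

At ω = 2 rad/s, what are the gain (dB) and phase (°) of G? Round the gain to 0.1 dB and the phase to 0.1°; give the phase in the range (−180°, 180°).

Substitute s = j2:
Numerator: 1000 = 1000 + j0
Denominator: (j2) + 1 = 1 + j2
|N| = √(1000² + 0²) ≈ 1000, ∠N ≈ 0.00°
|D| = √(1² + 2²) ≈ 2.2361, ∠D ≈ 63.43°
|G| = 1000 / 2.2361 ≈ 447.21
Gain = 20 log₁₀(447.21) ≈ 53.01 dB
∠G = 0.00° − 63.43° = -63.43°

53.0 dB, -63.4°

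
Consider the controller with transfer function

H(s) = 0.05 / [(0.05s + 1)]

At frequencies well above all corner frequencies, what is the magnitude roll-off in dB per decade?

-20 dB/decade

Each pole contributes −20 dB/decade at high frequency; each zero contributes +20 dB/decade.
Net: 0 zero(s) − 1 pole(s) → -20 dB/decade.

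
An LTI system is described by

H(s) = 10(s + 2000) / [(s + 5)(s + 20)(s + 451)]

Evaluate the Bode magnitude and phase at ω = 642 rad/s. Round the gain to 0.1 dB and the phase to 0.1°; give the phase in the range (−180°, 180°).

At s = jω = j642:
zero (s+2000): 2000 + j642 → |·| = √(2000²+642²) = √4412164 ≈ 2100.5, ∠ = arctan(642/2000) ≈ 17.80°
pole (s+5): 5 + j642 → |·| = √(5²+642²) = √412189 ≈ 642.02, ∠ = arctan(642/5) ≈ 89.55°
pole (s+20): 20 + j642 → |·| = √(20²+642²) = √412564 ≈ 642.31, ∠ = arctan(642/20) ≈ 88.22°
pole (s+451): 451 + j642 → |·| = √(451²+642²) = √615565 ≈ 784.58, ∠ = arctan(642/451) ≈ 54.91°
|H| = 10 · 2100.5 / 3.2354e+08 ≈ 6.4922e-05
Gain = 20 log₁₀(6.4922e-05) ≈ -83.75 dB
∠H = 17.80° − 232.68° = -214.88° ≡ 145.12° (principal value)

-83.8 dB, 145.1°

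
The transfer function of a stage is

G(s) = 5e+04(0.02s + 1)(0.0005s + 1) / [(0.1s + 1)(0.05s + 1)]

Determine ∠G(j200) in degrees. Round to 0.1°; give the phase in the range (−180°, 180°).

-89.8°

At ω = 200 rad/s:
zero (1 + j200·0.02) = 1 + j4 → |·| ≈ 4.1231, ∠ ≈ 75.96°
zero (1 + j200·0.0005) = 1 + j0.1 → |·| ≈ 1.005, ∠ ≈ 5.71°
pole (1 + j200·0.1) = 1 + j20 → |·| ≈ 20.025, ∠ ≈ 87.14°
pole (1 + j200·0.05) = 1 + j10 → |·| ≈ 10.05, ∠ ≈ 84.29°
∠G = (75.96° + 5.71°) − (87.14° + 84.29°) = -89.76°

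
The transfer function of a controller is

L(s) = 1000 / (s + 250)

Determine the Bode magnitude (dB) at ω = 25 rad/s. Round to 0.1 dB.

12.0 dB

Substitute s = j25:
Numerator: 1000 = 1000 + j0
Denominator: (j25) + 250 = 250 + j25
|N| = √(1000² + 0²) ≈ 1000, ∠N ≈ 0.00°
|D| = √(250² + 25²) ≈ 251.25, ∠D ≈ 5.71°
|L| = 1000 / 251.25 ≈ 3.9801
Gain = 20 log₁₀(3.9801) ≈ 12.00 dB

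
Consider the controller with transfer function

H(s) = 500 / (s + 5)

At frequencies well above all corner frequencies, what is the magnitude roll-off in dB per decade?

Each pole contributes −20 dB/decade at high frequency; each zero contributes +20 dB/decade.
Net: 0 zero(s) − 1 pole(s) → -20 dB/decade.

-20 dB/decade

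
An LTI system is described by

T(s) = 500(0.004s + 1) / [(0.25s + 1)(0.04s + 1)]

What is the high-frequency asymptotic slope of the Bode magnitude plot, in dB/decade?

Each pole contributes −20 dB/decade at high frequency; each zero contributes +20 dB/decade.
Net: 1 zero(s) − 2 pole(s) → -20 dB/decade.

-20 dB/decade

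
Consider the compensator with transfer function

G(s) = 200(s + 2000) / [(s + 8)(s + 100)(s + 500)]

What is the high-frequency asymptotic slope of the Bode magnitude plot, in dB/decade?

Each pole contributes −20 dB/decade at high frequency; each zero contributes +20 dB/decade.
Net: 1 zero(s) − 3 pole(s) → -40 dB/decade.

-40 dB/decade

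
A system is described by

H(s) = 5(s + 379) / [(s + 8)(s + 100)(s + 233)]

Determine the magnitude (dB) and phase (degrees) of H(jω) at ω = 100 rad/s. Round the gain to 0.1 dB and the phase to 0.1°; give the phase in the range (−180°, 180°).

At s = jω = j100:
zero (s+379): 379 + j100 → |·| = √(379²+100²) = √153641 ≈ 391.97, ∠ = arctan(100/379) ≈ 14.78°
pole (s+8): 8 + j100 → |·| = √(8²+100²) = √10064 ≈ 100.32, ∠ = arctan(100/8) ≈ 85.43°
pole (s+100): 100 + j100 → |·| = √(100²+100²) = √20000 ≈ 141.42, ∠ = arctan(100/100) ≈ 45.00°
pole (s+233): 233 + j100 → |·| = √(233²+100²) = √64289 ≈ 253.55, ∠ = arctan(100/233) ≈ 23.23°
|H| = 5 · 391.97 / 3.5972e+06 ≈ 0.00054483
Gain = 20 log₁₀(0.00054483) ≈ -65.27 dB
∠H = 14.78° − 153.66° = -138.88°

-65.3 dB, -138.9°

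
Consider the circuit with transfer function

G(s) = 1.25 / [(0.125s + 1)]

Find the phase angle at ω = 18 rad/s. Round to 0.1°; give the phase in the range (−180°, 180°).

At ω = 18 rad/s:
pole (1 + j18·0.125) = 1 + j2.25 → |·| ≈ 2.4622, ∠ ≈ 66.04°
∠G = (0°) − (66.04°) = -66.04°

-66.0°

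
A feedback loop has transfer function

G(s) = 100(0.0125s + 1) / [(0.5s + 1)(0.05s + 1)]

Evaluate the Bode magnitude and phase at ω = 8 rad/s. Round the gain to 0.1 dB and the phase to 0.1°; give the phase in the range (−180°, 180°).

27.1 dB, -92.1°

At ω = 8 rad/s:
zero (1 + j8·0.0125) = 1 + j0.1 → |·| ≈ 1.005, ∠ ≈ 5.71°
pole (1 + j8·0.5) = 1 + j4 → |·| ≈ 4.1231, ∠ ≈ 75.96°
pole (1 + j8·0.05) = 1 + j0.4 → |·| ≈ 1.077, ∠ ≈ 21.80°
|G| = 100 · 1.005 / (4.1231 · 1.077) ≈ 22.632
Gain = 20 log₁₀(22.632) ≈ 27.09 dB
∠G = (5.71°) − (75.96° + 21.80°) = -92.05°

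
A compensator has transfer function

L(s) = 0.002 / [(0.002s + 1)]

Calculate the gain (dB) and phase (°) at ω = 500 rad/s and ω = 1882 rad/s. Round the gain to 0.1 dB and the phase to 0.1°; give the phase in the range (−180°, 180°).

At ω = 500 rad/s:
pole (1 + j500·0.002) = 1 + j1 → |·| ≈ 1.4142, ∠ ≈ 45.00°
|L| = 0.002 · 1 / (1.4142) ≈ 0.0014142
Gain = 20 log₁₀(0.0014142) ≈ -56.99 dB
∠L = (0°) − (45.00°) = -45.00°

At ω = 1882 rad/s:
pole (1 + j1882·0.002) = 1 + j3.764 → |·| ≈ 3.8946, ∠ ≈ 75.12°
|L| = 0.002 · 1 / (3.8946) ≈ 0.00051353
Gain = 20 log₁₀(0.00051353) ≈ -65.79 dB
∠L = (0°) − (75.12°) = -75.12°

ω = 500: -57.0 dB, -45.0°; ω = 1882: -65.8 dB, -75.1°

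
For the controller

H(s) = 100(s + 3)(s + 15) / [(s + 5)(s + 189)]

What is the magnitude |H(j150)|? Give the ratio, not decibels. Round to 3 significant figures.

62.5

At s = jω = j150:
zero (s+3): 3 + j150 → |·| = √(3²+150²) = √22509 ≈ 150.03, ∠ = arctan(150/3) ≈ 88.85°
zero (s+15): 15 + j150 → |·| = √(15²+150²) = √22725 ≈ 150.75, ∠ = arctan(150/15) ≈ 84.29°
pole (s+5): 5 + j150 → |·| = √(5²+150²) = √22525 ≈ 150.08, ∠ = arctan(150/5) ≈ 88.09°
pole (s+189): 189 + j150 → |·| = √(189²+150²) = √58221 ≈ 241.29, ∠ = arctan(150/189) ≈ 38.44°
|H| = 100 · 22617 / 36213 ≈ 62.455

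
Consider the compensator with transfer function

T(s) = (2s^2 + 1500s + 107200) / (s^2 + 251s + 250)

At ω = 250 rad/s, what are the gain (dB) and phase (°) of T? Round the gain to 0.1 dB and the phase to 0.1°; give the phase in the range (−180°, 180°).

Substitute s = j250:
Numerator: 2(j250)^2 + 1500(j250) + 107200 = -17800 + j375000
Denominator: (j250)^2 + 251(j250) + 250 = -62250 + j62750
|N| = √(17800² + 375000²) ≈ 3.7542e+05, ∠N ≈ 92.72°
|D| = √(62250² + 62750²) ≈ 88389, ∠D ≈ 134.77°
|T| = 3.7542e+05 / 88389 ≈ 4.2474
Gain = 20 log₁₀(4.2474) ≈ 12.56 dB
∠T = 92.72° − 134.77° = -42.05°

12.6 dB, -42.1°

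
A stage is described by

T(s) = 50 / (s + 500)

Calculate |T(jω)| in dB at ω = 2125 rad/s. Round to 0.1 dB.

At s = jω = j2125:
pole (s+500): 500 + j2125 → |·| = √(500²+2125²) = √4765625 ≈ 2183, ∠ = arctan(2125/500) ≈ 76.76°
|T| = 50 / 2183 ≈ 0.022904
Gain = 20 log₁₀(0.022904) ≈ -32.80 dB

-32.8 dB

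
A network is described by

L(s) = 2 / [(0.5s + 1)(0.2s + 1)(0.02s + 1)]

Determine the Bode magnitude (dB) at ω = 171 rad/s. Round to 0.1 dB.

-74.3 dB

At ω = 171 rad/s:
pole (1 + j171·0.5) = 1 + j85.5 → |·| ≈ 85.506, ∠ ≈ 89.33°
pole (1 + j171·0.2) = 1 + j34.2 → |·| ≈ 34.215, ∠ ≈ 88.33°
pole (1 + j171·0.02) = 1 + j3.42 → |·| ≈ 3.5632, ∠ ≈ 73.70°
|L| = 2 · 1 / (85.506 · 34.215 · 3.5632) ≈ 0.00019186
Gain = 20 log₁₀(0.00019186) ≈ -74.34 dB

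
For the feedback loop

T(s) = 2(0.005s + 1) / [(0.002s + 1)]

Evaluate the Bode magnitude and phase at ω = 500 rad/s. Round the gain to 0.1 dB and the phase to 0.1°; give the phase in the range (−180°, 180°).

At ω = 500 rad/s:
zero (1 + j500·0.005) = 1 + j2.5 → |·| ≈ 2.6926, ∠ ≈ 68.20°
pole (1 + j500·0.002) = 1 + j1 → |·| ≈ 1.4142, ∠ ≈ 45.00°
|T| = 2 · 2.6926 / (1.4142) ≈ 3.8079
Gain = 20 log₁₀(3.8079) ≈ 11.61 dB
∠T = (68.20°) − (45.00°) = 23.20°

11.6 dB, 23.2°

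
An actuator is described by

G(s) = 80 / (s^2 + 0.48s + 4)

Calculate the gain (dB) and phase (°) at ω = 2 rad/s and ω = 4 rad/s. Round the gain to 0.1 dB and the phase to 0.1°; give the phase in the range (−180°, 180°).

ω = 2: 38.4 dB, -90.0°; ω = 4: 16.4 dB, -170.9°

At s = jω = j2:
quadratic: (j2)² + 0.48·j2 + 4 = 0 + j0.96 → |·| ≈ 0.96, ∠ ≈ 90.00°
|G| = 80 / 0.96 ≈ 83.333
Gain = 20 log₁₀(83.333) ≈ 38.42 dB
∠G = 0.00° − 90.00° = -90.00°

At s = jω = j4:
quadratic: (j4)² + 0.48·j4 + 4 = -12 + j1.92 → |·| ≈ 12.153, ∠ ≈ 170.91°
|G| = 80 / 12.153 ≈ 6.5827
Gain = 20 log₁₀(6.5827) ≈ 16.37 dB
∠G = 0.00° − 170.91° = -170.91°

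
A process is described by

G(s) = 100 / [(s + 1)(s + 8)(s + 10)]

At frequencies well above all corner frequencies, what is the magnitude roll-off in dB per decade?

Each pole contributes −20 dB/decade at high frequency; each zero contributes +20 dB/decade.
Net: 0 zero(s) − 3 pole(s) → -60 dB/decade.

-60 dB/decade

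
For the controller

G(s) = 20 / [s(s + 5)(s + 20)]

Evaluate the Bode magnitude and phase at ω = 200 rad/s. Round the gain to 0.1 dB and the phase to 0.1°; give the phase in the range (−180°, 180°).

-112.1 dB, 97.1°

At s = jω = j200:
pole (s+5): 5 + j200 → |·| = √(5²+200²) = √40025 ≈ 200.06, ∠ = arctan(200/5) ≈ 88.57°
pole (s+20): 20 + j200 → |·| = √(20²+200²) = √40400 ≈ 201, ∠ = arctan(200/20) ≈ 84.29°
pole at origin: |s| = 200, ∠ = 90.00° (in denominator)
|G| = 20 / 8.0424e+06 ≈ 2.4868e-06
Gain = 20 log₁₀(2.4868e-06) ≈ -112.09 dB
∠G = 0.00° − 262.86° = -262.86° ≡ 97.14° (principal value)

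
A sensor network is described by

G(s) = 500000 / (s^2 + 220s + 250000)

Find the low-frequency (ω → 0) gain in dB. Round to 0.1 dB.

6.0 dB

G(0) = 500000 / 250000 = 2
20 log₁₀(2) ≈ 6.02 dB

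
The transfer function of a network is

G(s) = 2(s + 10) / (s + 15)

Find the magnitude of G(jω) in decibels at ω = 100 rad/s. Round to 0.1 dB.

6.0 dB

At s = jω = j100:
zero (s+10): 10 + j100 → |·| = √(10²+100²) = √10100 ≈ 100.5, ∠ = arctan(100/10) ≈ 84.29°
pole (s+15): 15 + j100 → |·| = √(15²+100²) = √10225 ≈ 101.12, ∠ = arctan(100/15) ≈ 81.47°
|G| = 2 · 100.5 / 101.12 ≈ 1.9877
Gain = 20 log₁₀(1.9877) ≈ 5.97 dB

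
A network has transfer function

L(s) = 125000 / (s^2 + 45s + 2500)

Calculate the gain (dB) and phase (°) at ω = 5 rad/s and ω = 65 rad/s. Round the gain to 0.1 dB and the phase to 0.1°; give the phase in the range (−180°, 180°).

At s = jω = j5:
quadratic: (j5)² + 45·j5 + 2500 = 2475 + j225 → |·| ≈ 2485.2, ∠ ≈ 5.19°
|L| = 125000 / 2485.2 ≈ 50.298
Gain = 20 log₁₀(50.298) ≈ 34.03 dB
∠L = 0.00° − 5.19° = -5.19°

At s = jω = j65:
quadratic: (j65)² + 45·j65 + 2500 = -1725 + j2925 → |·| ≈ 3395.8, ∠ ≈ 120.53°
|L| = 125000 / 3395.8 ≈ 36.81
Gain = 20 log₁₀(36.81) ≈ 31.32 dB
∠L = 0.00° − 120.53° = -120.53°

ω = 5: 34.0 dB, -5.2°; ω = 65: 31.3 dB, -120.5°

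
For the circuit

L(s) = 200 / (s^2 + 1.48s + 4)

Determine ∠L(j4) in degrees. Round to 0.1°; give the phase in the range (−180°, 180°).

At s = jω = j4:
quadratic: (j4)² + 1.48·j4 + 4 = -12 + j5.92 → |·| ≈ 13.381, ∠ ≈ 153.74°
∠L = 0.00° − 153.74° = -153.74°

-153.7°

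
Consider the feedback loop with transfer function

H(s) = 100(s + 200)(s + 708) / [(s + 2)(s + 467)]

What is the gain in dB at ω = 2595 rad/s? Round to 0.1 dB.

40.2 dB

At s = jω = j2595:
zero (s+200): 200 + j2595 → |·| = √(200²+2595²) = √6774025 ≈ 2602.7, ∠ = arctan(2595/200) ≈ 85.59°
zero (s+708): 708 + j2595 → |·| = √(708²+2595²) = √7235289 ≈ 2689.8, ∠ = arctan(2595/708) ≈ 74.74°
pole (s+2): 2 + j2595 → |·| = √(2²+2595²) = √6734029 ≈ 2595, ∠ = arctan(2595/2) ≈ 89.96°
pole (s+467): 467 + j2595 → |·| = √(467²+2595²) = √6952114 ≈ 2636.7, ∠ = arctan(2595/467) ≈ 79.80°
|H| = 100 · 7.0007e+06 / 6.8422e+06 ≈ 102.32
Gain = 20 log₁₀(102.32) ≈ 40.20 dB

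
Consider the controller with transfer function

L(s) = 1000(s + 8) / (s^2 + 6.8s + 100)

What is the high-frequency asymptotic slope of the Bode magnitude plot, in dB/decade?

-20 dB/decade

Each pole contributes −20 dB/decade at high frequency; each zero contributes +20 dB/decade.
Net: 1 zero(s) − 2 pole(s) → -20 dB/decade.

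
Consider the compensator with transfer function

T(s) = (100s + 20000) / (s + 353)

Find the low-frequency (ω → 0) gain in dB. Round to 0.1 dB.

35.1 dB

T(0) = 20000 / 353 ≈ 56.657
20 log₁₀(56.657) ≈ 35.07 dB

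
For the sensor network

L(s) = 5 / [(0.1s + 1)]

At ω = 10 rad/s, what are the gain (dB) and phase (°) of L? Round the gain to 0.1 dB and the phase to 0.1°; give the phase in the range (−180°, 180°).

At ω = 10 rad/s:
pole (1 + j10·0.1) = 1 + j1 → |·| ≈ 1.4142, ∠ ≈ 45.00°
|L| = 5 · 1 / (1.4142) ≈ 3.5356
Gain = 20 log₁₀(3.5356) ≈ 10.97 dB
∠L = (0°) − (45.00°) = -45.00°

11.0 dB, -45.0°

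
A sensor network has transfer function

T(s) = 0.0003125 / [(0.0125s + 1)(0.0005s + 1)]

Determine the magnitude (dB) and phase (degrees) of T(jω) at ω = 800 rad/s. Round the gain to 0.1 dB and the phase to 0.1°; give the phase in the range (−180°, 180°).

At ω = 800 rad/s:
pole (1 + j800·0.0125) = 1 + j10 → |·| ≈ 10.05, ∠ ≈ 84.29°
pole (1 + j800·0.0005) = 1 + j0.4 → |·| ≈ 1.077, ∠ ≈ 21.80°
|T| = 0.0003125 · 1 / (10.05 · 1.077) ≈ 2.8871e-05
Gain = 20 log₁₀(2.8871e-05) ≈ -90.79 dB
∠T = (0°) − (84.29° + 21.80°) = -106.09°

-90.8 dB, -106.1°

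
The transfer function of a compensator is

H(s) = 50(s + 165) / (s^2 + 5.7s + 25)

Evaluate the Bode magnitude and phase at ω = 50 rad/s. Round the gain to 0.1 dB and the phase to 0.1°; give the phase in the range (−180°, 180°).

10.8 dB, -156.6°

At s = jω = j50:
zero (s+165): 165 + j50 → |·| = √(165²+50²) = √29725 ≈ 172.41, ∠ = arctan(50/165) ≈ 16.86°
quadratic: (j50)² + 5.7·j50 + 25 = -2475 + j285 → |·| ≈ 2491.4, ∠ ≈ 173.43°
|H| = 50 · 172.41 / 2491.4 ≈ 3.4601
Gain = 20 log₁₀(3.4601) ≈ 10.78 dB
∠H = 16.86° − 173.43° = -156.57°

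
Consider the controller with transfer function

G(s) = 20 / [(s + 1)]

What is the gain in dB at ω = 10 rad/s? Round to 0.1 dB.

6.0 dB

At ω = 10 rad/s:
pole (1 + j10·1) = 1 + j10 → |·| ≈ 10.05, ∠ ≈ 84.29°
|G| = 20 · 1 / (10.05) ≈ 1.99
Gain = 20 log₁₀(1.99) ≈ 5.98 dB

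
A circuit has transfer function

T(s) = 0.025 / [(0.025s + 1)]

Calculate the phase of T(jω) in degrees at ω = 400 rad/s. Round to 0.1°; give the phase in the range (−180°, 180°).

At ω = 400 rad/s:
pole (1 + j400·0.025) = 1 + j10 → |·| ≈ 10.05, ∠ ≈ 84.29°
∠T = (0°) − (84.29°) = -84.29°

-84.3°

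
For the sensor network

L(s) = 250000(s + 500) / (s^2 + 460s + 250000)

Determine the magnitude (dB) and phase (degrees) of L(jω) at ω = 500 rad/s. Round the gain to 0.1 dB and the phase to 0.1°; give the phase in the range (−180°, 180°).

57.7 dB, -45.0°

At s = jω = j500:
zero (s+500): 500 + j500 → |·| = √(500²+500²) = √500000 ≈ 707.11, ∠ = arctan(500/500) ≈ 45.00°
quadratic: (j500)² + 460·j500 + 250000 = 0 + j230000 → |·| ≈ 2.3e+05, ∠ ≈ 90.00°
|L| = 250000 · 707.11 / 2.3e+05 ≈ 768.6
Gain = 20 log₁₀(768.6) ≈ 57.71 dB
∠L = 45.00° − 90.00° = -45.00°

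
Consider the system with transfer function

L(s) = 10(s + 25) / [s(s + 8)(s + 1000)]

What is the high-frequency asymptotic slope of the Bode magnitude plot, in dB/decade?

Each pole contributes −20 dB/decade at high frequency; each zero contributes +20 dB/decade.
Net: 1 zero(s) − 3 pole(s) → -40 dB/decade.

-40 dB/decade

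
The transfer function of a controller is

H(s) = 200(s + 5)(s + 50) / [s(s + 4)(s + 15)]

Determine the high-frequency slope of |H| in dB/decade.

-20 dB/decade

Each pole contributes −20 dB/decade at high frequency; each zero contributes +20 dB/decade.
Net: 2 zero(s) − 3 pole(s) → -20 dB/decade.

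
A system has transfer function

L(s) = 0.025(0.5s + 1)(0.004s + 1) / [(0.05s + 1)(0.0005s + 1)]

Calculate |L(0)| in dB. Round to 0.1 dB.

-32.0 dB

L(0) = 0.025 · 1 / 1 = 0.025
20 log₁₀(0.025) ≈ -32.04 dB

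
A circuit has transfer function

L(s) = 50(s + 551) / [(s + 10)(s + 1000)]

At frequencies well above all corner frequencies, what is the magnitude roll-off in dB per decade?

-20 dB/decade

Each pole contributes −20 dB/decade at high frequency; each zero contributes +20 dB/decade.
Net: 1 zero(s) − 2 pole(s) → -20 dB/decade.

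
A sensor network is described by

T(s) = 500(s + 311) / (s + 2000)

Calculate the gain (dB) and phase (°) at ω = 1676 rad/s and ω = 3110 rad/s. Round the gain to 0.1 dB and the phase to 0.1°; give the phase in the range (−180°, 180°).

At s = jω = j1676:
zero (s+311): 311 + j1676 → |·| = √(311²+1676²) = √2905697 ≈ 1704.6, ∠ = arctan(1676/311) ≈ 79.49°
pole (s+2000): 2000 + j1676 → |·| = √(2000²+1676²) = √6808976 ≈ 2609.4, ∠ = arctan(1676/2000) ≈ 39.96°
|T| = 500 · 1704.6 / 2609.4 ≈ 326.63
Gain = 20 log₁₀(326.63) ≈ 50.28 dB
∠T = 79.49° − 39.96° = 39.53°

At s = jω = j3110:
zero (s+311): 311 + j3110 → |·| = √(311²+3110²) = √9768821 ≈ 3125.5, ∠ = arctan(3110/311) ≈ 84.29°
pole (s+2000): 2000 + j3110 → |·| = √(2000²+3110²) = √13672100 ≈ 3697.6, ∠ = arctan(3110/2000) ≈ 57.26°
|T| = 500 · 3125.5 / 3697.6 ≈ 422.64
Gain = 20 log₁₀(422.64) ≈ 52.52 dB
∠T = 84.29° − 57.26° = 27.03°

ω = 1676: 50.3 dB, 39.5°; ω = 3110: 52.5 dB, 27.0°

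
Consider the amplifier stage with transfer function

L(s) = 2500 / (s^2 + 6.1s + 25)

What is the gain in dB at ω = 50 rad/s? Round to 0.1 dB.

0.0 dB

At s = jω = j50:
quadratic: (j50)² + 6.1·j50 + 25 = -2475 + j305 → |·| ≈ 2493.7, ∠ ≈ 172.97°
|L| = 2500 / 2493.7 ≈ 1.0025
Gain = 20 log₁₀(1.0025) ≈ 0.02 dB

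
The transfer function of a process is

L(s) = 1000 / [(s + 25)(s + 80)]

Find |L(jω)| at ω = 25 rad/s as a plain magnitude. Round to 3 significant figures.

0.337

At s = jω = j25:
pole (s+25): 25 + j25 → |·| = √(25²+25²) = √1250 ≈ 35.355, ∠ = arctan(25/25) ≈ 45.00°
pole (s+80): 80 + j25 → |·| = √(80²+25²) = √7025 ≈ 83.815, ∠ = arctan(25/80) ≈ 17.35°
|L| = 1000 / 2963.3 ≈ 0.33746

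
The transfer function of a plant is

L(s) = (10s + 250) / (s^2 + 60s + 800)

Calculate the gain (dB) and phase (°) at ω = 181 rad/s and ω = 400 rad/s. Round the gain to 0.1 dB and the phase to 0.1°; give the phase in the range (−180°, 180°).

ω = 181: -25.3 dB, -79.1°; ω = 400: -32.1 dB, -85.0°

Substitute s = j181:
Numerator: 10(j181) + 250 = 250 + j1810
Denominator: (j181)^2 + 60(j181) + 800 = -31961 + j10860
|N| = √(250² + 1810²) ≈ 1827.2, ∠N ≈ 82.14°
|D| = √(31961² + 10860²) ≈ 33756, ∠D ≈ 161.23°
|L| = 1827.2 / 33756 ≈ 0.05413
Gain = 20 log₁₀(0.05413) ≈ -25.33 dB
∠L = 82.14° − 161.23° = -79.09°

Substitute s = j400:
Numerator: 10(j400) + 250 = 250 + j4000
Denominator: (j400)^2 + 60(j400) + 800 = -159200 + j24000
|N| = √(250² + 4000²) ≈ 4007.8, ∠N ≈ 86.42°
|D| = √(159200² + 24000²) ≈ 1.61e+05, ∠D ≈ 171.43°
|L| = 4007.8 / 1.61e+05 ≈ 0.024893
Gain = 20 log₁₀(0.024893) ≈ -32.08 dB
∠L = 86.42° − 171.43° = -85.01°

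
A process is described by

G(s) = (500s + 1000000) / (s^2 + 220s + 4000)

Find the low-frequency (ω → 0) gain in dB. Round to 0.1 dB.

G(0) = 1000000 / 4000 = 250
20 log₁₀(250) ≈ 47.96 dB

48.0 dB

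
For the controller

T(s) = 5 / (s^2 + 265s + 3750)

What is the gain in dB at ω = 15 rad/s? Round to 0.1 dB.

-60.5 dB

Substitute s = j15:
Numerator: 5 = 5 + j0
Denominator: (j15)^2 + 265(j15) + 3750 = 3525 + j3975
|N| = √(5² + 0²) ≈ 5, ∠N ≈ 0.00°
|D| = √(3525² + 3975²) ≈ 5312.8, ∠D ≈ 48.43°
|T| = 5 / 5312.8 ≈ 0.00094112
Gain = 20 log₁₀(0.00094112) ≈ -60.53 dB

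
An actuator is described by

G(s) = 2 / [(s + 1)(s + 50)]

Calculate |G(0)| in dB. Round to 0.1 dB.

G(0) = 2 / (1·50) = 0.04
20 log₁₀(0.04) ≈ -27.96 dB

-28.0 dB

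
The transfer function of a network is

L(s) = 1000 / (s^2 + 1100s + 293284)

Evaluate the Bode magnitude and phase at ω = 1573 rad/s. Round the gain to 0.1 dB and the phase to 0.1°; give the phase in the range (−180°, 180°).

Substitute s = j1573:
Numerator: 1000 = 1000 + j0
Denominator: (j1573)^2 + 1100(j1573) + 293284 = -2181045 + j1730300
|N| = √(1000² + 0²) ≈ 1000, ∠N ≈ 0.00°
|D| = √(2181045² + 1730300²) ≈ 2.784e+06, ∠D ≈ 141.57°
|L| = 1000 / 2.784e+06 ≈ 0.0003592
Gain = 20 log₁₀(0.0003592) ≈ -68.89 dB
∠L = 0.00° − 141.57° = -141.57°

-68.9 dB, -141.6°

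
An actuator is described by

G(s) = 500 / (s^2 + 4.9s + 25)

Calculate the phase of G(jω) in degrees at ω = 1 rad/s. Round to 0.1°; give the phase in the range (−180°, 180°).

At s = jω = j1:
quadratic: (j1)² + 4.9·j1 + 25 = 24 + j4.9 → |·| ≈ 24.495, ∠ ≈ 11.54°
∠G = 0.00° − 11.54° = -11.54°

-11.5°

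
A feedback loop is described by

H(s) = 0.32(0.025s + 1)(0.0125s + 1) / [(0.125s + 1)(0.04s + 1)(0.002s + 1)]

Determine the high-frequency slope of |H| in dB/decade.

Each pole contributes −20 dB/decade at high frequency; each zero contributes +20 dB/decade.
Net: 2 zero(s) − 3 pole(s) → -20 dB/decade.

-20 dB/decade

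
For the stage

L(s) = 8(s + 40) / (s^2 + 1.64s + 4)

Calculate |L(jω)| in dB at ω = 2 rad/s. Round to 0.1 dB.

At s = jω = j2:
zero (s+40): 40 + j2 → |·| = √(40²+2²) = √1604 ≈ 40.05, ∠ = arctan(2/40) ≈ 2.86°
quadratic: (j2)² + 1.64·j2 + 4 = 0 + j3.28 → |·| ≈ 3.28, ∠ ≈ 90.00°
|L| = 8 · 40.05 / 3.28 ≈ 97.683
Gain = 20 log₁₀(97.683) ≈ 39.80 dB

39.8 dB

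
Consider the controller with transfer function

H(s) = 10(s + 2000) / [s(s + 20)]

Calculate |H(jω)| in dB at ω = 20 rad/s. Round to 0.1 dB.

31.0 dB

At s = jω = j20:
zero (s+2000): 2000 + j20 → |·| = √(2000²+20²) = √4000400 ≈ 2000.1, ∠ = arctan(20/2000) ≈ 0.57°
pole (s+20): 20 + j20 → |·| = √(20²+20²) = √800 ≈ 28.284, ∠ = arctan(20/20) ≈ 45.00°
pole at origin: |s| = 20, ∠ = 90.00° (in denominator)
|H| = 10 · 2000.1 / 565.68 ≈ 35.357
Gain = 20 log₁₀(35.357) ≈ 30.97 dB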